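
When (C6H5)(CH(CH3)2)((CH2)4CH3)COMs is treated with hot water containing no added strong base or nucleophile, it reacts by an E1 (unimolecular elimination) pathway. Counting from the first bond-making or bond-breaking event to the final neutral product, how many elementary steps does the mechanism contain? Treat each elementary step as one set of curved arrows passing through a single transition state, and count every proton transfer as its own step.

2

Step 1: Rate-determining heterolysis of the C–O bond gives MsO⁻ and a tertiary carbocation.
(No 1,2-shift: no single shift to an adjacent carbon would give a more stable cation.)
Step 2: A water molecule (solvent) deprotonates a β-carbon; as the C–H bond breaks, those electrons form the new alkene π bond.
Total: 2 elementary steps.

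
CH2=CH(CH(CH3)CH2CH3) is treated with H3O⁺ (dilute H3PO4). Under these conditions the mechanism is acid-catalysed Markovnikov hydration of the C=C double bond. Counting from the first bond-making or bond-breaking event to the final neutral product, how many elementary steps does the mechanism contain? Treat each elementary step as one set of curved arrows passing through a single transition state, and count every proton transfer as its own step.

Step 1: The π electrons of the C=C bond attack a proton of H3O⁺; Markovnikov addition places the new C–H on the less-substituted alkene carbon, so the positive charge ends up on the more-substituted carbon — a secondary carbocation. H2O is released.
Step 2: A 1,2-hydride shift from the adjacent sec-butyl carbon moves the positive charge from the secondary centre to an adjacent carbon, generating a more stable tertiary carbocation.
Step 3: Water acts as the nucleophile: an oxygen lone pair bonds to the cationic carbon, giving an oxonium-ion intermediate.
Step 4: Proton transfer from the O–H of the oxonium ion to H2O completes the catalytic cycle and yields the alcohol.
Total: 4 elementary steps.

4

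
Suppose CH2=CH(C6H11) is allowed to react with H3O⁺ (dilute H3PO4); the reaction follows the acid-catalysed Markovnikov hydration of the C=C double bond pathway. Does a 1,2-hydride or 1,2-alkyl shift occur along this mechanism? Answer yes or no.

yes

The first-formed carbocation is secondary.
The adjacent cyclohexyl carbon already bears 2 other carbon substituents and has a hydrogen to migrate; after a 1,2-hydride shift from that carbon the positive charge sits on a tertiary centre.
Tertiary is more stable than secondary, so the shift occurs.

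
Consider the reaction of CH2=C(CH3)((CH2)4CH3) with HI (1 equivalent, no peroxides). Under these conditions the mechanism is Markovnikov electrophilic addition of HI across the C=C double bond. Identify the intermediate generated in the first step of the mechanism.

tertiary carbocation

Step 1: Protonation of the alkene by HI: the π bond acts as the nucleophile and picks up H⁺, giving the more stable (Markovnikov) tertiary carbocation. The H–I bond breaks heterolytically, releasing I⁻.
After step 1 the species present is a tertiary carbocation.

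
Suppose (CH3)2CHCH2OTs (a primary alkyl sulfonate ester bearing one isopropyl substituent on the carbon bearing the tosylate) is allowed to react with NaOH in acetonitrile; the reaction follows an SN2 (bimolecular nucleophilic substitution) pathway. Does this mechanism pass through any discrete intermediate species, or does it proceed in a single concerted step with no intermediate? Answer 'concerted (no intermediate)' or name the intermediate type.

concerted (no intermediate)

Backside attack by OH⁻ on the carbon bearing the tosylate: the new C–O bond forms as the C–O bond breaks, with Walden inversion at carbon.
All bond changes occur in one transition state; no discrete intermediate is formed.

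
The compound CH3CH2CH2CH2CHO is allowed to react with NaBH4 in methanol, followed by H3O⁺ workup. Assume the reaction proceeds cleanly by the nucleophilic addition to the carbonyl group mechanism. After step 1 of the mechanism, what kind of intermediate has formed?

Step 1: Nucleophilic addition: H⁻ (delivered from BH4⁻) adds to the carbonyl carbon, pushing the π(C=O) electron pair onto oxygen and giving a tetrahedral alkoxide.
After step 1 the species present is a tetrahedral alkoxide intermediate.

tetrahedral alkoxide intermediate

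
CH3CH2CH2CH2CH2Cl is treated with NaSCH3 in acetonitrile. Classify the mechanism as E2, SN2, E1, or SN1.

SN2

Conditions: a primary substrate with a strong nucleophile in the polar aprotic solvent acetonitrile.
These conditions are the textbook signature of the SN2 pathway.
An unhindered substrate with a strong nucleophile in a polar aprotic solvent favours one-step backside displacement.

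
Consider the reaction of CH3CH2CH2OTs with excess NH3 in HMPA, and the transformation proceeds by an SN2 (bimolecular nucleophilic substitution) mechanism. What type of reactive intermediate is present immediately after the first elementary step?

ammonium ion

Step 1: A lone pair on the N of NH3 attacks the α-carbon from the back side while the C–O bond breaks; both bonding electrons leave with TsO⁻. The product of this concerted step is an alkylammonium ion.
After step 1 the species present is an ammonium ion.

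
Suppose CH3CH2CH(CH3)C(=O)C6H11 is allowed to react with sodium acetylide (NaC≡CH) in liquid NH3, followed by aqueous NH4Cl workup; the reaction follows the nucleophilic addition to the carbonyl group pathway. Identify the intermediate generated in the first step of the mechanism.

tetrahedral alkoxide intermediate

Step 1: HC≡C⁻ attacks the sp² carbonyl carbon; the C=O π bond breaks and the electrons end up as a lone pair on the alkoxide oxygen of the tetrahedral intermediate.
After step 1 the species present is a tetrahedral alkoxide intermediate.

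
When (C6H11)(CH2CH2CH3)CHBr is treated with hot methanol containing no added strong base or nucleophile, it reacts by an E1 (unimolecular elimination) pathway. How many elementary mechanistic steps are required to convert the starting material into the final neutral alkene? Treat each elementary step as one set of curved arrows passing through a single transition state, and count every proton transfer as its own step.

3

Step 1: Ionisation: the C–Br σ-bond cleaves heterolytically; both bonding electrons depart with Br⁻, leaving a secondary carbocation at the α-carbon.
Step 2: A hydride (H with its bonding pair) migrates from the adjacent cyclohexyl carbon to the cationic centre — a 1,2-hydride shift — upgrading the secondary cation to a tertiary one.
Step 3: A methanol molecule (solvent) deprotonates a β-carbon; as the C–H bond breaks, those electrons form the new alkene π bond.
Total: 3 elementary steps.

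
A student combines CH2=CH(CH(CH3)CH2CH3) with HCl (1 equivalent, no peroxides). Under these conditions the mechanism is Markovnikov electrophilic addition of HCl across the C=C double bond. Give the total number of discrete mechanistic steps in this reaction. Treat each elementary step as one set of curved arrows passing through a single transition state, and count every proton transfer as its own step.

3

Step 1: Protonation of the alkene by HCl: the π bond acts as the nucleophile and picks up H⁺, giving the more stable (Markovnikov) secondary carbocation. The H–Cl bond breaks heterolytically, releasing Cl⁻.
Step 2: Carbocation rearrangement: a 1,2-hydride shift from the adjacent sec-butyl carbon converts the initially-formed secondary cation into the more stable tertiary cation.
Step 3: Nucleophilic attack by Cl⁻ on the carbocation completes the addition, giving R–Cl.
Total: 3 elementary steps.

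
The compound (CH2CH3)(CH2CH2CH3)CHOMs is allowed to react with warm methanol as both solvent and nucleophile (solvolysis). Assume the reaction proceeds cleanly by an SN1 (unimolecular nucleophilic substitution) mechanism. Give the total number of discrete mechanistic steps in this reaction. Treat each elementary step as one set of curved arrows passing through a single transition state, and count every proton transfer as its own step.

3

Step 1: Rate-determining heterolysis of the C–O bond gives MsO⁻ and a secondary carbocation.
(No 1,2-shift: no single shift to an adjacent carbon would give a more stable cation.)
Step 2: Nucleophilic capture: the oxygen of CH3OH bonds to the cationic carbon, producing an oxonium-ion intermediate.
Step 3: Deprotonation of the oxonium oxygen by solvent methanol yields the neutral ether.
Total: 3 elementary steps.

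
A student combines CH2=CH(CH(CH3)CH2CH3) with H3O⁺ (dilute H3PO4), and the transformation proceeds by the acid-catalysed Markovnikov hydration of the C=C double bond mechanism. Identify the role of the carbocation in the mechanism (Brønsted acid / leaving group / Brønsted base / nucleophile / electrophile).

electrophile

Step 3: A lone pair on the oxygen of H2O attacks the carbocation, forming a C–O bond and an oxonium ion (a protonated alcohol).
The carbocation accepts an electron pair into an empty or π* orbital — it is the electrophile.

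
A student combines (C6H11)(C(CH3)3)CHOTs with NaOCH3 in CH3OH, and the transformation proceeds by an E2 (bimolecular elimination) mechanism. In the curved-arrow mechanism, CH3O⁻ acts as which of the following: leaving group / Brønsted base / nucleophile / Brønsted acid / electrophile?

Step 1: The strong base CH3O⁻ removes a β-hydrogen; in the same concerted event the electrons of the breaking C–H bond form the new π(C=C) bond and the C–O σ-bond breaks, expelling TsO⁻. Anti-periplanar geometry; one transition state.
CH3O⁻ accepts a proton in a proton-transfer step — a Brønsted base.

Brønsted base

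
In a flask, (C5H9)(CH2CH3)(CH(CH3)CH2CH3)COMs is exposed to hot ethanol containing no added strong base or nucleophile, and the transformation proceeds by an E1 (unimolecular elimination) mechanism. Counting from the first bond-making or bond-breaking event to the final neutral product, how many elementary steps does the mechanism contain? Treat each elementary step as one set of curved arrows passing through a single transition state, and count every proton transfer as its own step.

2

Step 1: Unassisted departure of MsO⁻ (taking the C–O bonding pair) generates a tertiary carbocation.
(No 1,2-shift: no single shift to an adjacent carbon would give a more stable cation.)
Step 2: Loss of a β-proton to an ethanol molecule of the solvent: the C–H bonding pair collapses toward the cationic carbon to form the C=C π bond, yielding the alkene.
Total: 2 elementary steps.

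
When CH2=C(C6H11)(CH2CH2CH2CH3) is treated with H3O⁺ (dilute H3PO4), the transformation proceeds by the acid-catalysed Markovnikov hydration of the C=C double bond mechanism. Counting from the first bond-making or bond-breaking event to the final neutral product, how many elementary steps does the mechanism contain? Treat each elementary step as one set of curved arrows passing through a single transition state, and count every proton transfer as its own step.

3

Step 1: The π electrons of the C=C bond attack a proton of H3O⁺; Markovnikov addition places the new C–H on the less-substituted alkene carbon, so the positive charge ends up on the more-substituted carbon — a tertiary carbocation. H2O is released.
(No 1,2-shift: no single shift to an adjacent carbon would give a more stable cation.)
Step 2: Nucleophilic capture of the cation by H2O produces the protonated alcohol (an oxonium ion).
Step 3: Proton transfer from the O–H of the oxonium ion to H2O completes the catalytic cycle and yields the alcohol.
Total: 3 elementary steps.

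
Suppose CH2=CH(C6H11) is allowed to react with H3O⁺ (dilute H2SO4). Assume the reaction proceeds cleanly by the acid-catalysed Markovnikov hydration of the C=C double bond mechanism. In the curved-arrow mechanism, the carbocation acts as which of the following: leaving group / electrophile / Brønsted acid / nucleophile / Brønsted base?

Step 3: Water acts as the nucleophile: an oxygen lone pair bonds to the cationic carbon, giving an oxonium-ion intermediate.
The carbocation accepts an electron pair into an empty or π* orbital — it is the electrophile.

electrophile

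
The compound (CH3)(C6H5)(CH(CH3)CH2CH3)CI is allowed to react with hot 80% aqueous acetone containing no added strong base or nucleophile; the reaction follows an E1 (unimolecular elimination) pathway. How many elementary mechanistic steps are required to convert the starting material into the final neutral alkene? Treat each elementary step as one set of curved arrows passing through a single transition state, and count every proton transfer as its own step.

2

Step 1: Unassisted departure of I⁻ (taking the C–I bonding pair) generates a tertiary carbocation.
(No 1,2-shift: no single shift to an adjacent carbon would give a more stable cation.)
Step 2: A water molecule (solvent) deprotonates a β-carbon; as the C–H bond breaks, those electrons form the new alkene π bond.
Total: 2 elementary steps.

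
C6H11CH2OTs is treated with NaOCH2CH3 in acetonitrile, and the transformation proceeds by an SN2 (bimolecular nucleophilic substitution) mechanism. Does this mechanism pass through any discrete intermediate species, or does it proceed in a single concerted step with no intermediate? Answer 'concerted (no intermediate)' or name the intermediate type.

concerted (no intermediate)

CH3CH2O⁻ attacks the back face of the α-carbon while TsO⁻ departs with the C–O bonding pair — a single concerted displacement through a pentacoordinate transition state.
All bond changes occur in one transition state; no discrete intermediate is formed.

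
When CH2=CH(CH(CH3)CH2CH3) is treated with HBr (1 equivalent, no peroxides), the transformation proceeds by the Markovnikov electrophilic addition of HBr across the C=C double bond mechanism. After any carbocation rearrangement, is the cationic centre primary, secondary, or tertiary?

Step 1: Protonation of the alkene by HBr: the π bond acts as the nucleophile and picks up H⁺, giving the more stable (Markovnikov) secondary carbocation. The H–Br bond breaks heterolytically, releasing Br⁻.
Step 2: A 1,2-hydride shift from the adjacent sec-butyl carbon moves the positive charge from the secondary centre to an adjacent carbon, generating a more stable tertiary carbocation.
The cation rearranges from secondary to tertiary via a 1,2-hydride shift from the adjacent sec-butyl carbon; the tertiary cation is what reacts next.

tertiary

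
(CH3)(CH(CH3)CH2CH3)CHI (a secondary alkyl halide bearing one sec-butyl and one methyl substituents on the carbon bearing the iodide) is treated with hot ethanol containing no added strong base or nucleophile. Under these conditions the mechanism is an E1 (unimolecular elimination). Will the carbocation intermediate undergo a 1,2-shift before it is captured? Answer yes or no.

yes

The first-formed carbocation is secondary.
The adjacent sec-butyl carbon already bears 2 other carbon substituents and has a hydrogen to migrate; after a 1,2-hydride shift from that carbon the positive charge sits on a tertiary centre.
Tertiary is more stable than secondary, so the shift occurs.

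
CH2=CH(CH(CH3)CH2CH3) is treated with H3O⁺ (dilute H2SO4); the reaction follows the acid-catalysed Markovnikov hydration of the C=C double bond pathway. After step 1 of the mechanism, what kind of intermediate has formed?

Step 1: Protonation of the alkene by H3O⁺: the π bond acts as the nucleophile and picks up H⁺, giving the more stable (Markovnikov) secondary carbocation. H2O is released.
After step 1 the species present is a secondary carbocation.

secondary carbocation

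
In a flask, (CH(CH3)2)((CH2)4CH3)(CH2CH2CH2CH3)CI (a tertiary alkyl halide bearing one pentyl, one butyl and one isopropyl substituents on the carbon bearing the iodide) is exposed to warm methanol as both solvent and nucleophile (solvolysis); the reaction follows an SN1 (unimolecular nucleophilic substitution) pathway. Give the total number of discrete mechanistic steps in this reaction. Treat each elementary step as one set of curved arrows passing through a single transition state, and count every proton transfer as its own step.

3

Step 1: Ionisation: the C–I σ-bond cleaves heterolytically; both bonding electrons depart with I⁻, leaving a tertiary carbocation at the α-carbon.
(No 1,2-shift: no single shift to an adjacent carbon would give a more stable cation.)
Step 2: A lone pair on the oxygen of CH3OH attacks the carbocation, forming a new C–O σ-bond and an oxonium ion.
Step 3: Proton transfer from the O–H of the oxonium ion to a solvent molecule delivers the neutral ether.
Total: 3 elementary steps.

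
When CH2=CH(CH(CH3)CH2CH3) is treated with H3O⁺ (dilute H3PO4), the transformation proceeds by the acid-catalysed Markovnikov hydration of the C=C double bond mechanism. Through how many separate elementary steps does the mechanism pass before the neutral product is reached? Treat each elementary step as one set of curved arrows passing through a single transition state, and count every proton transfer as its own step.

4

Step 1: Protonation of the alkene by H3O⁺: the π bond acts as the nucleophile and picks up H⁺, giving the more stable (Markovnikov) secondary carbocation. H2O is released.
Step 2: Carbocation rearrangement: a 1,2-hydride shift from the adjacent sec-butyl carbon converts the initially-formed secondary cation into the more stable tertiary cation.
Step 3: Nucleophilic capture of the cation by H2O produces the protonated alcohol (an oxonium ion).
Step 4: Deprotonation of the oxonium ion by a water molecule delivers the neutral alcohol and regenerates the acid catalyst.
Total: 4 elementary steps.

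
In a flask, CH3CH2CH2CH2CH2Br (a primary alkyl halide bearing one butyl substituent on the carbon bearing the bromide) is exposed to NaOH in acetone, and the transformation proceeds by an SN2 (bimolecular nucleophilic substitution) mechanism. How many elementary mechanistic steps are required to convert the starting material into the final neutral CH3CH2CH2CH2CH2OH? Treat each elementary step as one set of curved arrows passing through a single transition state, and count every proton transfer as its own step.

1

Step 1: The hydroxide nucleophile donates a lone pair from O to the α-carbon in a backside attack; simultaneously the C–Br σ-bond breaks and both of its electrons leave with Br⁻. One concerted step with inversion of configuration.
Total: 1 elementary step.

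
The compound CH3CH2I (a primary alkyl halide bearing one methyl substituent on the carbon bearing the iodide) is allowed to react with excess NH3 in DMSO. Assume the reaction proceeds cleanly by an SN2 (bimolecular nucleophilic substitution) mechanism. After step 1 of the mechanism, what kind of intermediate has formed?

ammonium ion

Step 1: A lone pair on the N of NH3 attacks the α-carbon from the back side while the C–I bond breaks; both bonding electrons leave with I⁻. The product of this concerted step is an alkylammonium ion.
After step 1 the species present is an ammonium ion.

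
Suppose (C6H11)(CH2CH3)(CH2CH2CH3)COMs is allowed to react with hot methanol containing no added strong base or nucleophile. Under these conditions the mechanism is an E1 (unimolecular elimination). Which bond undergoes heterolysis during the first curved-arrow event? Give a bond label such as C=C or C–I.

C–O

Step 1: Ionisation: the C–O σ-bond cleaves heterolytically; both bonding electrons depart with MsO⁻, leaving a tertiary carbocation at the α-carbon.
The bond broken in this step is the C–O bond.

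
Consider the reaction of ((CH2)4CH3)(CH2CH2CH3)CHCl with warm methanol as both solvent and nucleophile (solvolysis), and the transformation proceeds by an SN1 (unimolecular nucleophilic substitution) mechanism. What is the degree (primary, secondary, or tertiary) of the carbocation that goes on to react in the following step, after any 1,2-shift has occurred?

secondary

Step 1: The C–Cl bond breaks with both electrons going to the chloride; Cl⁻ leaves and a secondary carbocation remains.
No single 1,2-shift to an adjacent carbon would give a more-substituted cation, so no rearrangement occurs.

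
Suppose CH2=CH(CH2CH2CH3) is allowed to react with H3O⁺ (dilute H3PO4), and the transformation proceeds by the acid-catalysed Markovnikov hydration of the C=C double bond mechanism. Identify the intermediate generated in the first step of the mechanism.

Step 1: The π electrons of the C=C bond attack a proton of H3O⁺; Markovnikov addition places the new C–H on the less-substituted alkene carbon, so the positive charge ends up on the more-substituted carbon — a secondary carbocation. H2O is released.
After step 1 the species present is a secondary carbocation.

secondary carbocation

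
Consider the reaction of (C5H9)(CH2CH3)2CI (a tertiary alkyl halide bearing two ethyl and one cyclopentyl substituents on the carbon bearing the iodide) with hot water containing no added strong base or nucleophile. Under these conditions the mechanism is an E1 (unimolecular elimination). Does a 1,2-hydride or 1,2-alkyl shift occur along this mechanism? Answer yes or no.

no

The first-formed carbocation is tertiary.
No single 1,2-shift to an adjacent carbon would produce a more-substituted cation than the one already present, so no rearrangement occurs.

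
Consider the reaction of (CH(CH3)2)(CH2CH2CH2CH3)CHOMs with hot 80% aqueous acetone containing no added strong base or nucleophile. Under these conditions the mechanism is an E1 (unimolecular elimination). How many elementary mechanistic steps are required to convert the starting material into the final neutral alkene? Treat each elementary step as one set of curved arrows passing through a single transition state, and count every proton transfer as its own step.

Step 1: The C–O bond breaks with both electrons going to the mesylate; MsO⁻ leaves and a secondary carbocation remains.
Step 2: Carbocation rearrangement: a 1,2-hydride shift from the adjacent isopropyl carbon converts the initially-formed secondary cation into the more stable tertiary cation.
Step 3: A weak base (a water molecule from the solvent) removes a proton from a carbon adjacent to the cationic centre; the electrons of that C–H bond become the new π(C=C) bond, giving the alkene.
Total: 3 elementary steps.

3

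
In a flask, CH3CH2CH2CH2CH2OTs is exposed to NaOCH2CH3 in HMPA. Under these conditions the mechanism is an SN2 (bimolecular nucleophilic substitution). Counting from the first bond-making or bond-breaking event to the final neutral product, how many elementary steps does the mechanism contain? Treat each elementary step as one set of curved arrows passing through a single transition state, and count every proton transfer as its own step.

Step 1: Backside attack by CH3CH2O⁻ on the carbon bearing the tosylate: the new C–O bond forms as the C–O bond breaks, with Walden inversion at carbon.
Total: 1 elementary step.

1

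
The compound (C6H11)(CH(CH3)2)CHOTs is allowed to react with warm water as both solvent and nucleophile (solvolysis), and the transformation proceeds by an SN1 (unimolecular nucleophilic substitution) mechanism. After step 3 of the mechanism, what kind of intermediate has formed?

Step 1: The C–O bond breaks with both electrons going to the tosylate; TsO⁻ leaves and a secondary carbocation remains.
Step 2: A 1,2-hydride shift from the adjacent isopropyl carbon moves the positive charge from the secondary centre to an adjacent carbon, generating a more stable tertiary carbocation.
Step 3: A lone pair on the oxygen of H2O attacks the carbocation, forming a new C–O σ-bond and an oxonium ion.
After step 3 the species present is an oxonium ion.

oxonium ion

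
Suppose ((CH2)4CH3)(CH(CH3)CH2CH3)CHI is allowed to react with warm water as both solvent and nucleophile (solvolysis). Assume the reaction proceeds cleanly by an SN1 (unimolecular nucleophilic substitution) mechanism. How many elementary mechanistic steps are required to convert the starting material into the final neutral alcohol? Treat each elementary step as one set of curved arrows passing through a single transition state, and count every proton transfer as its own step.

4

Step 1: The C–I bond breaks with both electrons going to the iodide; I⁻ leaves and a secondary carbocation remains.
Step 2: A 1,2-hydride shift from the adjacent sec-butyl carbon moves the positive charge from the secondary centre to an adjacent carbon, generating a more stable tertiary carbocation.
Step 3: A lone pair on the oxygen of H2O attacks the carbocation, forming a new C–O σ-bond and an oxonium ion.
Step 4: Deprotonation of the oxonium oxygen by solvent water yields the neutral alcohol.
Total: 4 elementary steps.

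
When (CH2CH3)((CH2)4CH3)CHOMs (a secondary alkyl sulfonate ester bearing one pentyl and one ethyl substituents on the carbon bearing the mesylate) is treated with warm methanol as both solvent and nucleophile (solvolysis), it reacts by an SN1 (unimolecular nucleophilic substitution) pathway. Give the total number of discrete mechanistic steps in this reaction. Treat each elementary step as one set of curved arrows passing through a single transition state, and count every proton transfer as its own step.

Step 1: Unassisted departure of MsO⁻ (taking the C–O bonding pair) generates a secondary carbocation.
(No 1,2-shift: no single shift to an adjacent carbon would give a more stable cation.)
Step 2: A lone pair on the oxygen of CH3OH attacks the carbocation, forming a new C–O σ-bond and an oxonium ion.
Step 3: Proton transfer from the O–H of the oxonium ion to a solvent molecule delivers the neutral ether.
Total: 3 elementary steps.

3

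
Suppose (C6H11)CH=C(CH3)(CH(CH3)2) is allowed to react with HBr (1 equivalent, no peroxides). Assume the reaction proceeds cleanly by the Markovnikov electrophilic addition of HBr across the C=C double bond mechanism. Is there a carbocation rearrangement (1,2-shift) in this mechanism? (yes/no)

The first-formed carbocation is tertiary.
No single 1,2-shift to an adjacent carbon would produce a more-substituted cation than the one already present, so no rearrangement occurs.

no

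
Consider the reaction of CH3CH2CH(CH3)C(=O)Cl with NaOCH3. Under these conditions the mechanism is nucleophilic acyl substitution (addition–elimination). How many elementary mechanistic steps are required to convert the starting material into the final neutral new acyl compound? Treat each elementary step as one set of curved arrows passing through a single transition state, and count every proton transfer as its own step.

2

Step 1: CH3O⁻ adds to the carbonyl carbon; the C=O π electrons shift onto oxygen and a tetrahedral alkoxide intermediate forms.
Step 2: Collapse of the tetrahedral intermediate: the alkoxide oxygen pushes its lone pair back to re-form C=O while Cl⁻ leaves.
Total: 2 elementary steps.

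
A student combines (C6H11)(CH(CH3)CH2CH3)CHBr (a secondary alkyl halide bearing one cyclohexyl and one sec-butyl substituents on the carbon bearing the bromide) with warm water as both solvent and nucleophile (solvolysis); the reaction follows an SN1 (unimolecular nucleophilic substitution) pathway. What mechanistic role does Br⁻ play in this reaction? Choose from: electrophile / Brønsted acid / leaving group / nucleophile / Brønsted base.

leaving group

Step 1: The C–Br bond breaks with both electrons going to the bromide; Br⁻ leaves and a secondary carbocation remains.
Br⁻ departs with both electrons of the breaking σ-bond — that is the definition of a leaving group.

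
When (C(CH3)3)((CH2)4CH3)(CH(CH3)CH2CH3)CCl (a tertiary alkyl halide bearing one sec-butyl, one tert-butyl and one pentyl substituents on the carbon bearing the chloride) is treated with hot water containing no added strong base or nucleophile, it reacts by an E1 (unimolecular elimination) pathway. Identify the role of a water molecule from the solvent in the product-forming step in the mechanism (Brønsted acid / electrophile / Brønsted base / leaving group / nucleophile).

Brønsted base

Step 2: A water molecule (solvent) deprotonates a β-carbon; as the C–H bond breaks, those electrons form the new alkene π bond.
A water molecule from the solvent in the product-forming step accepts a proton in a proton-transfer step — a Brønsted base.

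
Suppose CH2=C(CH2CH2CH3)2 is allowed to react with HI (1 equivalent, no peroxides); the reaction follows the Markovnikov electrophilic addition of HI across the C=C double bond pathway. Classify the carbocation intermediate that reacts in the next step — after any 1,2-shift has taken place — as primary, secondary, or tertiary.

Step 1: Electrophilic addition begins with the π(C=C) electrons forming a bond to the proton of HI. Following Markovnikov's rule, the resulting cation is tertiary. The H–I bond breaks heterolytically, releasing I⁻.
No single 1,2-shift to an adjacent carbon would give a more-substituted cation, so no rearrangement occurs.

tertiary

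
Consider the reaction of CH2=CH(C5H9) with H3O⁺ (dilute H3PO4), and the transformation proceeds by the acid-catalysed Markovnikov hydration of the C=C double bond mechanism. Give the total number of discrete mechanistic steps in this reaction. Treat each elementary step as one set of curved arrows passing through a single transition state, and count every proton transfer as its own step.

4

Step 1: Protonation of the alkene by H3O⁺: the π bond acts as the nucleophile and picks up H⁺, giving the more stable (Markovnikov) secondary carbocation. H2O is released.
Step 2: A 1,2-hydride shift from the adjacent cyclopentyl carbon moves the positive charge from the secondary centre to an adjacent carbon, generating a more stable tertiary carbocation.
Step 3: A lone pair on the oxygen of H2O attacks the carbocation, forming a C–O bond and an oxonium ion (a protonated alcohol).
Step 4: Proton transfer from the O–H of the oxonium ion to H2O completes the catalytic cycle and yields the alcohol.
Total: 4 elementary steps.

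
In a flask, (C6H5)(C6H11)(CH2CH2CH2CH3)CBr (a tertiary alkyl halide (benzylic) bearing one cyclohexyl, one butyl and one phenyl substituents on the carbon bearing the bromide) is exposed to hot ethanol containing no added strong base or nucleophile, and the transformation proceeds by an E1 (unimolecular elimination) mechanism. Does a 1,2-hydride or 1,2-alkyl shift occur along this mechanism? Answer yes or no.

The first-formed carbocation is tertiary.
No single 1,2-shift to an adjacent carbon would produce a more-substituted cation than the one already present, so no rearrangement occurs.

no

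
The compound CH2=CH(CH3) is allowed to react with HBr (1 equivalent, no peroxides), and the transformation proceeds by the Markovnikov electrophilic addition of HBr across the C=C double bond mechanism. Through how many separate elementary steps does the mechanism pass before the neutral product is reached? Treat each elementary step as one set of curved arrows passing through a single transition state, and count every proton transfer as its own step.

2

Step 1: Electrophilic addition begins with the π(C=C) electrons forming a bond to the proton of HBr. Following Markovnikov's rule, the resulting cation is secondary. The H–Br bond breaks heterolytically, releasing Br⁻.
(No 1,2-shift: no single shift to an adjacent carbon would give a more stable cation.)
Step 2: Nucleophilic attack by Br⁻ on the carbocation completes the addition, giving R–Br.
Total: 2 elementary steps.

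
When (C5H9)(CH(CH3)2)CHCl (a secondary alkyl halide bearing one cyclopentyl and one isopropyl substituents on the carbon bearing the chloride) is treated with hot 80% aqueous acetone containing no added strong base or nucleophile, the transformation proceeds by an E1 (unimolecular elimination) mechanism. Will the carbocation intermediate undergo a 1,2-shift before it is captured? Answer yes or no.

yes

The first-formed carbocation is secondary.
The adjacent cyclopentyl carbon already bears 2 other carbon substituents and has a hydrogen to migrate; after a 1,2-hydride shift from that carbon the positive charge sits on a tertiary centre.
Tertiary is more stable than secondary, so the shift occurs.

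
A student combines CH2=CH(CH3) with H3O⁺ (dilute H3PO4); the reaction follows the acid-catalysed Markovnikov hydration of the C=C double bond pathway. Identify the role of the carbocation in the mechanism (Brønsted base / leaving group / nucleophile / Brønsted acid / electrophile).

Step 2: A lone pair on the oxygen of H2O attacks the carbocation, forming a C–O bond and an oxonium ion (a protonated alcohol).
The carbocation accepts an electron pair into an empty or π* orbital — it is the electrophile.

electrophile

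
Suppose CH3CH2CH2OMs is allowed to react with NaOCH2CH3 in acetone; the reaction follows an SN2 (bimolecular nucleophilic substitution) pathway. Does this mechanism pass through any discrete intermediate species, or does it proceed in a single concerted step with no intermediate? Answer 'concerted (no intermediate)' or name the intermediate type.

The ethoxide nucleophile donates a lone pair from O to the α-carbon in a backside attack; simultaneously the C–O σ-bond breaks and both of its electrons leave with MsO⁻. One concerted step with inversion of configuration.
All bond changes occur in one transition state; no discrete intermediate is formed.

concerted (no intermediate)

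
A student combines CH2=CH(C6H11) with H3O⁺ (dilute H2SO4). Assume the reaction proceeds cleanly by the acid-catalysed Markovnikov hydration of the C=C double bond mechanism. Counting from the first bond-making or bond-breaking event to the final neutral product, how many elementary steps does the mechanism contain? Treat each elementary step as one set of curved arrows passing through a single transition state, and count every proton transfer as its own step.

4

Step 1: Protonation of the alkene by H3O⁺: the π bond acts as the nucleophile and picks up H⁺, giving the more stable (Markovnikov) secondary carbocation. H2O is released.
Step 2: Carbocation rearrangement: a 1,2-hydride shift from the adjacent cyclohexyl carbon converts the initially-formed secondary cation into the more stable tertiary cation.
Step 3: Nucleophilic capture of the cation by H2O produces the protonated alcohol (an oxonium ion).
Step 4: Proton transfer from the O–H of the oxonium ion to H2O completes the catalytic cycle and yields the alcohol.
Total: 4 elementary steps.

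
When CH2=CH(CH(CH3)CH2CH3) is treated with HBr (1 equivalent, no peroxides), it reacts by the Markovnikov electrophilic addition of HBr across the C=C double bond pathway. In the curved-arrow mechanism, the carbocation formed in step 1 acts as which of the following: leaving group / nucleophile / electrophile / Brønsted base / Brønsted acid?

electrophile

Step 3: Br⁻ captures the cation: a lone pair on Br⁻ fills the empty p orbital, producing the alkyl halide product.
The carbocation formed in step 1 accepts an electron pair into an empty or π* orbital — it is the electrophile.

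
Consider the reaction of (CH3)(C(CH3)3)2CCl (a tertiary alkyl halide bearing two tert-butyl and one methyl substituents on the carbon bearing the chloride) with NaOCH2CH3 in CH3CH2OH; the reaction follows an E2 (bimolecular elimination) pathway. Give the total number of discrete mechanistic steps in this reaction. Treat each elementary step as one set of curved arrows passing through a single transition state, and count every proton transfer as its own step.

1

Step 1: The strong base CH3CH2O⁻ removes a β-hydrogen; in the same concerted event the electrons of the breaking C–H bond form the new π(C=C) bond and the C–Cl σ-bond breaks, expelling Cl⁻. Anti-periplanar geometry; one transition state.
Total: 1 elementary step.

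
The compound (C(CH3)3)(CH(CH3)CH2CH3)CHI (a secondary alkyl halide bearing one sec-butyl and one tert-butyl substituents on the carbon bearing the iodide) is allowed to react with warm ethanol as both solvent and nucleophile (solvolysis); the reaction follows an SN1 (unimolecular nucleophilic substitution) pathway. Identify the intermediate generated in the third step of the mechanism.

Step 1: Ionisation: the C–I σ-bond cleaves heterolytically; both bonding electrons depart with I⁻, leaving a secondary carbocation at the α-carbon.
Step 2: Carbocation rearrangement: a 1,2-hydride shift from the adjacent sec-butyl carbon converts the initially-formed secondary cation into the more stable tertiary cation.
Step 3: Nucleophilic capture: the oxygen of CH3CH2OH bonds to the cationic carbon, producing an oxonium-ion intermediate.
After step 3 the species present is an oxonium ion.

oxonium ion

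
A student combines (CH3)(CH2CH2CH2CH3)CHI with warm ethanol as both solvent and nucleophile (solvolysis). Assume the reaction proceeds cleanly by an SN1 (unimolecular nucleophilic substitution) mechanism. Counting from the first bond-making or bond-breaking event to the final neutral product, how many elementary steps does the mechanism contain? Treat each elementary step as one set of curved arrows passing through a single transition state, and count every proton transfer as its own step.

Step 1: Rate-determining heterolysis of the C–I bond gives I⁻ and a secondary carbocation.
(No 1,2-shift: no single shift to an adjacent carbon would give a more stable cation.)
Step 2: A lone pair on the oxygen of CH3CH2OH attacks the carbocation, forming a new C–O σ-bond and an oxonium ion.
Step 3: Deprotonation of the oxonium oxygen by solvent ethanol yields the neutral ether.
Total: 3 elementary steps.

3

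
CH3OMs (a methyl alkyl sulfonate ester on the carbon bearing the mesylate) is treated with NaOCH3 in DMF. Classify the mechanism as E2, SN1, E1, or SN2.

SN2

Conditions: a methyl substrate with a strong nucleophile in the polar aprotic solvent DMF.
These conditions are the textbook signature of the SN2 pathway.
An unhindered substrate with a strong nucleophile in a polar aprotic solvent favours one-step backside displacement.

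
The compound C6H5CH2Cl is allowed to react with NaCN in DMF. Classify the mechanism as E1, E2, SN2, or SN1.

SN2

Conditions: a primary substrate with a strong nucleophile in the polar aprotic solvent DMF.
These conditions are the textbook signature of the SN2 pathway.
An unhindered substrate with a strong nucleophile in a polar aprotic solvent favours one-step backside displacement.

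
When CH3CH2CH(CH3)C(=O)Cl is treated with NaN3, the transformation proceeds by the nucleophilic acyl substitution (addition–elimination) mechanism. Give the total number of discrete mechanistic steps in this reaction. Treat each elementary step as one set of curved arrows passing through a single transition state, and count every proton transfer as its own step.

2

Step 1: Nucleophilic addition of N3⁻ to the acyl carbon breaks the π(C=O) bond and yields a tetrahedral, anionic intermediate.
Step 2: An oxygen lone pair re-forms the C=O π bond as the C–Cl σ-bond breaks; Cl⁻ is expelled.
Total: 2 elementary steps.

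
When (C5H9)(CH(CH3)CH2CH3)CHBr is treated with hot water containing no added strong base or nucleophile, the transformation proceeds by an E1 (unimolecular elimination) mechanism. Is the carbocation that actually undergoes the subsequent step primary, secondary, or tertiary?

Step 1: Rate-determining heterolysis of the C–Br bond gives Br⁻ and a secondary carbocation.
Step 2: A hydride (H with its bonding pair) migrates from the adjacent sec-butyl carbon to the cationic centre — a 1,2-hydride shift — upgrading the secondary cation to a tertiary one.
The cation rearranges from secondary to tertiary via a 1,2-hydride shift from the adjacent sec-butyl carbon; the tertiary cation is what reacts next.

tertiary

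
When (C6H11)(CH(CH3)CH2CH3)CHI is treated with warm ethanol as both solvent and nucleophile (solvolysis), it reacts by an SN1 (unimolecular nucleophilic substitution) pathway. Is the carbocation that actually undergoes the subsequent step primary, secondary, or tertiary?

Step 1: Ionisation: the C–I σ-bond cleaves heterolytically; both bonding electrons depart with I⁻, leaving a secondary carbocation at the α-carbon.
Step 2: A 1,2-hydride shift from the adjacent cyclohexyl carbon moves the positive charge from the secondary centre to an adjacent carbon, generating a more stable tertiary carbocation.
The cation rearranges from secondary to tertiary via a 1,2-hydride shift from the adjacent cyclohexyl carbon; the tertiary cation is what reacts next.

tertiary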